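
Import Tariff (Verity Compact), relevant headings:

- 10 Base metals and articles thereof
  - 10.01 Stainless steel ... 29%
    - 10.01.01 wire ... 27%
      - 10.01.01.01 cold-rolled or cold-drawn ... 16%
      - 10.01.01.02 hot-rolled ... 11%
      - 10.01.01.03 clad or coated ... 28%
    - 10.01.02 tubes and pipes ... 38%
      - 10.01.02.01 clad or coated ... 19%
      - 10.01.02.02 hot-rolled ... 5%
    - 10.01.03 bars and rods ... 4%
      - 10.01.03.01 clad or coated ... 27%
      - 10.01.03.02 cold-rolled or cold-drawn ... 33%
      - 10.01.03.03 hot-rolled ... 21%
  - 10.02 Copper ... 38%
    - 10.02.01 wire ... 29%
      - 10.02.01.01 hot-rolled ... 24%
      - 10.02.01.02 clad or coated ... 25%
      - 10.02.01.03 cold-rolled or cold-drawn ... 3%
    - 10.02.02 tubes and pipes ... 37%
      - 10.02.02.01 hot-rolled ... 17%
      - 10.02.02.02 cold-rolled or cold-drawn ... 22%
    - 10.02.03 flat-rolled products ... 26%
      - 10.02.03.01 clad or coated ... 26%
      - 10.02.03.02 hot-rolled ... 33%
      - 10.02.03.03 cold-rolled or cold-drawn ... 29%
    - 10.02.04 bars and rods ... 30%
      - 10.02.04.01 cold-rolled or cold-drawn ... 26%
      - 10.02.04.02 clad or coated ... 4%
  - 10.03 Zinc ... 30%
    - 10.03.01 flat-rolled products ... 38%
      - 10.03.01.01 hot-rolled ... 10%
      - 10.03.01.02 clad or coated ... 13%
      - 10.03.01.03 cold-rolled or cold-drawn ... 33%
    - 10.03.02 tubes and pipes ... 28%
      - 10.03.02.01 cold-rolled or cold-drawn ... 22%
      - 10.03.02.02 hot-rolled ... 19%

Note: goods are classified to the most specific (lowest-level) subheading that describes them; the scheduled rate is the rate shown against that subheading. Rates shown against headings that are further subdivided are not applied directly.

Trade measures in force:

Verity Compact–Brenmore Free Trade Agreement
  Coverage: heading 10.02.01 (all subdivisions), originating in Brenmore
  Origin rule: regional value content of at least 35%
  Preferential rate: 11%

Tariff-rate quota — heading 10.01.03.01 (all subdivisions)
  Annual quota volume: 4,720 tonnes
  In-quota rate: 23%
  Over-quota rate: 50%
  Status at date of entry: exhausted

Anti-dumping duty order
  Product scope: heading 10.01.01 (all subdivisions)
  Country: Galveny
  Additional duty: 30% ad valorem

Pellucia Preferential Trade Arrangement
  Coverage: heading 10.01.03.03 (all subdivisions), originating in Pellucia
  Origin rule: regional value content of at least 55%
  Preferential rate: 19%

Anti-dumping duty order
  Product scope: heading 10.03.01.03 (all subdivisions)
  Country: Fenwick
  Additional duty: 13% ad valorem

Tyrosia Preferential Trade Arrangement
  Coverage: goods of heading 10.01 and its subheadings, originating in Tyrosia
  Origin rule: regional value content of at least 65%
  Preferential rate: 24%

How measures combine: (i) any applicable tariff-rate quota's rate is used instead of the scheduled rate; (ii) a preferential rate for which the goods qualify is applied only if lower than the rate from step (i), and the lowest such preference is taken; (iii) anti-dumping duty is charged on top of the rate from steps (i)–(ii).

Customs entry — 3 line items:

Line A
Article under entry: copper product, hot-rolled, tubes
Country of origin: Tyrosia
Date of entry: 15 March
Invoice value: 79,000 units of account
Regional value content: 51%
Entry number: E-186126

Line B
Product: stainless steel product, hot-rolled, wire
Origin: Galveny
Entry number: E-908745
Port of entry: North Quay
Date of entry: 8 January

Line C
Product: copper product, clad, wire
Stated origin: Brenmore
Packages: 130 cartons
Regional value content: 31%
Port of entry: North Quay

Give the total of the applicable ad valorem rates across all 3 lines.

83%

Line A: copper → 10.02; tubes → 10.02.02; hot-rolled → 10.02.02.01. Scheduled 17%. Tyrosia agreement on 10.01: 10.02.02.01 not covered. → 17%.
Line B: stainless steel → 10.01; wire → 10.01.01; hot-rolled → 10.01.01.02. Scheduled 11%. anti-dumping (Galveny, 10.01.01): +30%; total 11% + 30% = 41%. → 41%.
Line C: copper → 10.02; wire → 10.02.01; clad → 10.02.01.02. Scheduled 25%. Brenmore agreement on 10.02.01: RVC < 35%. → 25%.
Sum: 17% + 41% + 25% = 83%.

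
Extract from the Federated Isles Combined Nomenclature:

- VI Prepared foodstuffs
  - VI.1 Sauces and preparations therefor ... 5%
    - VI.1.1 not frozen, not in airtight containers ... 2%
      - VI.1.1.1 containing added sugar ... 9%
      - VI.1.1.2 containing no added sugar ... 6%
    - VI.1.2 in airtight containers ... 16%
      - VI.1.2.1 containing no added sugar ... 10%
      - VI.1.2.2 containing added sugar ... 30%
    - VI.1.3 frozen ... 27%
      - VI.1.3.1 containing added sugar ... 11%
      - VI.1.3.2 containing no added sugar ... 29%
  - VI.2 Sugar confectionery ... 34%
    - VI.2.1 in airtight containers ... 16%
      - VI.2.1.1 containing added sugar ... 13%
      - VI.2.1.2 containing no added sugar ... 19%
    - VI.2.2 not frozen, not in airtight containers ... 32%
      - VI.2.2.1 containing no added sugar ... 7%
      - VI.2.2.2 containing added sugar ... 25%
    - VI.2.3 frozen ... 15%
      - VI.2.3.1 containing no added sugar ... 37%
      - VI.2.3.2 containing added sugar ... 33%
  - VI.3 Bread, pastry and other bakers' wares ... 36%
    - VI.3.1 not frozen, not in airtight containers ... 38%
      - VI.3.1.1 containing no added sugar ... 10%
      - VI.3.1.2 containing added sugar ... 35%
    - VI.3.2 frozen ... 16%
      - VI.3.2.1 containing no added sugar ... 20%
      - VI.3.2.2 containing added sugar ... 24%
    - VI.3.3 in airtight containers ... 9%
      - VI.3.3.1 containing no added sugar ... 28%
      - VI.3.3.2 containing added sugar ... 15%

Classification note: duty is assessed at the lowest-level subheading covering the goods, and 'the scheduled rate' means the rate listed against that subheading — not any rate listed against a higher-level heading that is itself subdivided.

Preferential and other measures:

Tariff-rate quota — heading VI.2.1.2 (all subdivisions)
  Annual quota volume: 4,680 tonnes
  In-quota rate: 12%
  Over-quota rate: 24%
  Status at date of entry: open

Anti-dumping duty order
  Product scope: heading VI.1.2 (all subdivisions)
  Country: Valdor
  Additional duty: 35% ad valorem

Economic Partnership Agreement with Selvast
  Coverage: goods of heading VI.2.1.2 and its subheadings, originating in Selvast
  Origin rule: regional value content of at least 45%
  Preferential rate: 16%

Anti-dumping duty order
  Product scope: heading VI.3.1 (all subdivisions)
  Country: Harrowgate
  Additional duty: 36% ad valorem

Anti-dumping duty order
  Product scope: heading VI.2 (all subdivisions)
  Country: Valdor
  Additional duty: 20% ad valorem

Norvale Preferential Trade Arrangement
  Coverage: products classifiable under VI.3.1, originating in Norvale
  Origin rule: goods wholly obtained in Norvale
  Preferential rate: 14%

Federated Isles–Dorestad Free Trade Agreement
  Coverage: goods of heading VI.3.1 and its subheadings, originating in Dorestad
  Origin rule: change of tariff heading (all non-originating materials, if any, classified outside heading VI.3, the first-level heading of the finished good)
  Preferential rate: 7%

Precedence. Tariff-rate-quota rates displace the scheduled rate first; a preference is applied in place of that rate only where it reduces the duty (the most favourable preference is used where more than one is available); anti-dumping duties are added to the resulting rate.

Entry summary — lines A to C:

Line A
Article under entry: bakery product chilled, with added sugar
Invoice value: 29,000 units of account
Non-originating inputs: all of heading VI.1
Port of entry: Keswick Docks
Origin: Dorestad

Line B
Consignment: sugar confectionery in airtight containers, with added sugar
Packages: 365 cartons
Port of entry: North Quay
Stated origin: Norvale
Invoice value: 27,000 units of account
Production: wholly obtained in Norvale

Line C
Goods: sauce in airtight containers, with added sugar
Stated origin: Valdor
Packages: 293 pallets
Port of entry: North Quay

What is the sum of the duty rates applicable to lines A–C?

Line A: bakery product → VI.3; chilled → VI.3.1; with added sugar → VI.3.1.2. Scheduled 35%. Dorestad agreement on VI.3.1: CTH met → 7% available; preferential 7%. → 7%.
Line B: sugar confectionery → VI.2; in airtight containers → VI.2.1; with added sugar → VI.2.1.1. Scheduled 13%. Norvale agreement on VI.3.1: VI.2.1.1 not covered. → 13%.
Line C: sauce → VI.1; in airtight containers → VI.1.2; with added sugar → VI.1.2.2. Scheduled 30%. anti-dumping (Valdor, VI.1.2): +35%; total 30% + 35% = 65%. → 65%.
Sum: 7% + 13% + 65% = 85%.

85%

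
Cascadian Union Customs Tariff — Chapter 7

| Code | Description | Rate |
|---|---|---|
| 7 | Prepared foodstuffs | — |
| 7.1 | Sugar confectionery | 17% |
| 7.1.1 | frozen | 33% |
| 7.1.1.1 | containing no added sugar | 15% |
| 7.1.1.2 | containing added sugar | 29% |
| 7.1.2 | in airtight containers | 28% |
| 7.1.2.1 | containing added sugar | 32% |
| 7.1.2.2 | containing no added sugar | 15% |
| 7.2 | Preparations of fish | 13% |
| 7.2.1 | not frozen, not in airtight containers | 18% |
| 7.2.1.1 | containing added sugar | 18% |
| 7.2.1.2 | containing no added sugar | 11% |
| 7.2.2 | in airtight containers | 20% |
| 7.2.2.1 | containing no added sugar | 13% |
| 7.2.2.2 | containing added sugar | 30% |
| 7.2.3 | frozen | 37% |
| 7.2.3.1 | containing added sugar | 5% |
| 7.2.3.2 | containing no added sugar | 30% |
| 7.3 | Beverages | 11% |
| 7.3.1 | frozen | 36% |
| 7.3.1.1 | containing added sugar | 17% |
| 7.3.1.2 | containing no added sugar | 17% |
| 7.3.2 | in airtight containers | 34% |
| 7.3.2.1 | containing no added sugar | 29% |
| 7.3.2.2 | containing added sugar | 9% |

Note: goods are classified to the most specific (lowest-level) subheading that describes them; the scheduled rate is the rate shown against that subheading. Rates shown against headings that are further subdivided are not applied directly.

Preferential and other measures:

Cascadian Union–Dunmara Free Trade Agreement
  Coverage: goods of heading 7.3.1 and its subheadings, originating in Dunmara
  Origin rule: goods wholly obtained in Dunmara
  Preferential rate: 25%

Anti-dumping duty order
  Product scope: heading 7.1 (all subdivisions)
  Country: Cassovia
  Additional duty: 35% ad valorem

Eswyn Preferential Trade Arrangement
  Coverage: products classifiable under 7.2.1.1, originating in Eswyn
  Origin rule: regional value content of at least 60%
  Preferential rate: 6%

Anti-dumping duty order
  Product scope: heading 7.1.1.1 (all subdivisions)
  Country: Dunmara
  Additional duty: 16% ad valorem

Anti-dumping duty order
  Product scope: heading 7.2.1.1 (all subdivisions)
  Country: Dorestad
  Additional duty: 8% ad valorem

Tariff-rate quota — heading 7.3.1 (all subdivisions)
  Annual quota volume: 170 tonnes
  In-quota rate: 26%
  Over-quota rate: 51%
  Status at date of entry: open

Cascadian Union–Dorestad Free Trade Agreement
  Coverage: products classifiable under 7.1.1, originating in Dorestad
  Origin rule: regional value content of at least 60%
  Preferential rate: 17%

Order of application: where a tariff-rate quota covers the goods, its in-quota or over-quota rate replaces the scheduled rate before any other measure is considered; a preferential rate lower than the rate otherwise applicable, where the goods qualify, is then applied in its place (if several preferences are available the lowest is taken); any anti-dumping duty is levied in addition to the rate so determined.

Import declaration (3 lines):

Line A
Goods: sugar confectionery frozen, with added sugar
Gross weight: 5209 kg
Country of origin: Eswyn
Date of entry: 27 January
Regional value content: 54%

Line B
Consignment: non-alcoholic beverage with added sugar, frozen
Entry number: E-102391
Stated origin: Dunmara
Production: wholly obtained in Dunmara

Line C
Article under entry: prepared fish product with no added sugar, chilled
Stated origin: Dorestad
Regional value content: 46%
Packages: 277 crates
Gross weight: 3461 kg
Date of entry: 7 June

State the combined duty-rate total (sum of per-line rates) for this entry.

65%

Line A: sugar confectionery → 7.1; frozen → 7.1.1; with added sugar → 7.1.1.2. Scheduled 29%. Eswyn agreement on 7.2.1.1: 7.1.1.2 not covered. → 29%.
Line B: non-alcoholic beverage → 7.3; frozen → 7.3.1; with added sugar → 7.3.1.1. Scheduled 17%. quota on 7.3.1 open → in-quota 26%; Dunmara agreement on 7.3.1: wholly obtained → 25% available; preferential 25%. → 25%.
Line C: prepared fish product → 7.2; chilled → 7.2.1; with no added sugar → 7.2.1.2. Scheduled 11%. Dorestad agreement on 7.1.1: 7.2.1.2 not covered. → 11%.
Sum: 29% + 25% + 11% = 65%.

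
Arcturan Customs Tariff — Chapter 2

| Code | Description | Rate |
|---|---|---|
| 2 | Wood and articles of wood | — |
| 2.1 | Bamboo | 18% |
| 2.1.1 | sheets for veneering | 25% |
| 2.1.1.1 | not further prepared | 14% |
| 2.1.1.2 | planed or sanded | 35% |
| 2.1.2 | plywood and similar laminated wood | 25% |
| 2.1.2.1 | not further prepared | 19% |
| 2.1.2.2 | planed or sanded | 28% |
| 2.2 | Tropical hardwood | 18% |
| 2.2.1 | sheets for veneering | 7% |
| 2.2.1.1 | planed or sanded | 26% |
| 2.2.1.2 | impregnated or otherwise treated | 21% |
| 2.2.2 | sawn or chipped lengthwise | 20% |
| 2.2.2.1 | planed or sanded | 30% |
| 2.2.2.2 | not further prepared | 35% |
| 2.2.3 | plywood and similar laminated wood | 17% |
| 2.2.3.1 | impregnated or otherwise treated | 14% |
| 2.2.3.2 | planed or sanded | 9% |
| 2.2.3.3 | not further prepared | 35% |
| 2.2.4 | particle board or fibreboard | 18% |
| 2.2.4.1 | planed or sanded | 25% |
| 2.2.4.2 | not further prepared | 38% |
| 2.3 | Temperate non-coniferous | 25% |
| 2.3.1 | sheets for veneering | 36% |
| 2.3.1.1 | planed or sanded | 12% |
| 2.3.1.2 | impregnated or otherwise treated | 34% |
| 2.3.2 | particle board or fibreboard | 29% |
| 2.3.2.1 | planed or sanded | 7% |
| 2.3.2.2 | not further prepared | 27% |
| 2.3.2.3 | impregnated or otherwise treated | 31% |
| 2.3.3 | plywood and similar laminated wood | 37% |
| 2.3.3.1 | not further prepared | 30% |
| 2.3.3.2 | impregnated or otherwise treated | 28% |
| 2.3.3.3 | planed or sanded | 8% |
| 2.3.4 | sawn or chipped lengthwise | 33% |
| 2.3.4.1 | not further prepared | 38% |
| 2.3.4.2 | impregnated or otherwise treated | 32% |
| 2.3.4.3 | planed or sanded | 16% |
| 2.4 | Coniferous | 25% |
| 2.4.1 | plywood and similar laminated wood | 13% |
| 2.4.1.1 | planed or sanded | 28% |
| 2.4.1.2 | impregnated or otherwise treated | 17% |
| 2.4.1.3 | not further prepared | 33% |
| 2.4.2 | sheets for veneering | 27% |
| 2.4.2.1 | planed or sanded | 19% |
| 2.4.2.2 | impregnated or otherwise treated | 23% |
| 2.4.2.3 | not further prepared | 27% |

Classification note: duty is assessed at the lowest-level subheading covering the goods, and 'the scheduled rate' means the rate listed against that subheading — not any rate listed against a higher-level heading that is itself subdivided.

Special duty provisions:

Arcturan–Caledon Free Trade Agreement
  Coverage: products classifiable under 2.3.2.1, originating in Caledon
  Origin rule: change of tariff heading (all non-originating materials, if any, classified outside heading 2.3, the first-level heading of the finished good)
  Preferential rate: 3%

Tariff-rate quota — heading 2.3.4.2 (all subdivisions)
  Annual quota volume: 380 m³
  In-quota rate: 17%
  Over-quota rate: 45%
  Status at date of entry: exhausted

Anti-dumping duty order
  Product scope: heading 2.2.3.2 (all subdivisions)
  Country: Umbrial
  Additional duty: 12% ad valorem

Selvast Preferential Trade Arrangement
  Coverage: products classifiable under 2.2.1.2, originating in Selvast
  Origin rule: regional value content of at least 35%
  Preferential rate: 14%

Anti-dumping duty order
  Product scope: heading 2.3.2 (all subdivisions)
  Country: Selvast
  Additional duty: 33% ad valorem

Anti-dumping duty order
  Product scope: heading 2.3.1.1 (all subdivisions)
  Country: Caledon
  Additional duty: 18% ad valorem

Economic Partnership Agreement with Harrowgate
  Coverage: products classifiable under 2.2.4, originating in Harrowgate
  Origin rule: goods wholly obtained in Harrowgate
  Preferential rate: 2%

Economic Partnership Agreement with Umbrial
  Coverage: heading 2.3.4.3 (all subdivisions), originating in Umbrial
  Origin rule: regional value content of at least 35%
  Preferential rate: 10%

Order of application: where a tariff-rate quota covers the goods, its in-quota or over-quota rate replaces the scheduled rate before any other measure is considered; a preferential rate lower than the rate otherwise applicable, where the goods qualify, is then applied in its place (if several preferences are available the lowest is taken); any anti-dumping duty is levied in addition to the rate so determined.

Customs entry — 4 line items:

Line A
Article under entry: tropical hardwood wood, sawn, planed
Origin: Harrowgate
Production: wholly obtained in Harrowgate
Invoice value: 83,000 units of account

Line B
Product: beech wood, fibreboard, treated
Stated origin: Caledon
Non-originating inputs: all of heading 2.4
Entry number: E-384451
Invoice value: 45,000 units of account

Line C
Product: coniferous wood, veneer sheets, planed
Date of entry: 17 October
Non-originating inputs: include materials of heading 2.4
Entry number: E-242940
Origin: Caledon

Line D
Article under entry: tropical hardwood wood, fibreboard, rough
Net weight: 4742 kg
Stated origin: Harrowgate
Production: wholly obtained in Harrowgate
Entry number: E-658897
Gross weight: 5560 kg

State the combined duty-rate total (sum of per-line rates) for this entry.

82%

Line A: tropical hardwood → 2.2; sawn → 2.2.2; planed → 2.2.2.1. Scheduled 30%. Harrowgate agreement on 2.2.4: 2.2.2.1 not covered. → 30%.
Line B: beech → 2.3; fibreboard → 2.3.2; treated → 2.3.2.3. Scheduled 31%. Caledon agreement on 2.3.2.1: 2.3.2.3 not covered. → 31%.
Line C: coniferous → 2.4; veneer sheets → 2.4.2; planed → 2.4.2.1. Scheduled 19%. Caledon agreement on 2.3.2.1: 2.4.2.1 not covered. → 19%.
Line D: tropical hardwood → 2.2; fibreboard → 2.2.4; rough → 2.2.4.2. Scheduled 38%. Harrowgate agreement on 2.2.4: wholly obtained → 2% available; preferential 2%. → 2%.
Sum: 30% + 31% + 19% + 2% = 82%.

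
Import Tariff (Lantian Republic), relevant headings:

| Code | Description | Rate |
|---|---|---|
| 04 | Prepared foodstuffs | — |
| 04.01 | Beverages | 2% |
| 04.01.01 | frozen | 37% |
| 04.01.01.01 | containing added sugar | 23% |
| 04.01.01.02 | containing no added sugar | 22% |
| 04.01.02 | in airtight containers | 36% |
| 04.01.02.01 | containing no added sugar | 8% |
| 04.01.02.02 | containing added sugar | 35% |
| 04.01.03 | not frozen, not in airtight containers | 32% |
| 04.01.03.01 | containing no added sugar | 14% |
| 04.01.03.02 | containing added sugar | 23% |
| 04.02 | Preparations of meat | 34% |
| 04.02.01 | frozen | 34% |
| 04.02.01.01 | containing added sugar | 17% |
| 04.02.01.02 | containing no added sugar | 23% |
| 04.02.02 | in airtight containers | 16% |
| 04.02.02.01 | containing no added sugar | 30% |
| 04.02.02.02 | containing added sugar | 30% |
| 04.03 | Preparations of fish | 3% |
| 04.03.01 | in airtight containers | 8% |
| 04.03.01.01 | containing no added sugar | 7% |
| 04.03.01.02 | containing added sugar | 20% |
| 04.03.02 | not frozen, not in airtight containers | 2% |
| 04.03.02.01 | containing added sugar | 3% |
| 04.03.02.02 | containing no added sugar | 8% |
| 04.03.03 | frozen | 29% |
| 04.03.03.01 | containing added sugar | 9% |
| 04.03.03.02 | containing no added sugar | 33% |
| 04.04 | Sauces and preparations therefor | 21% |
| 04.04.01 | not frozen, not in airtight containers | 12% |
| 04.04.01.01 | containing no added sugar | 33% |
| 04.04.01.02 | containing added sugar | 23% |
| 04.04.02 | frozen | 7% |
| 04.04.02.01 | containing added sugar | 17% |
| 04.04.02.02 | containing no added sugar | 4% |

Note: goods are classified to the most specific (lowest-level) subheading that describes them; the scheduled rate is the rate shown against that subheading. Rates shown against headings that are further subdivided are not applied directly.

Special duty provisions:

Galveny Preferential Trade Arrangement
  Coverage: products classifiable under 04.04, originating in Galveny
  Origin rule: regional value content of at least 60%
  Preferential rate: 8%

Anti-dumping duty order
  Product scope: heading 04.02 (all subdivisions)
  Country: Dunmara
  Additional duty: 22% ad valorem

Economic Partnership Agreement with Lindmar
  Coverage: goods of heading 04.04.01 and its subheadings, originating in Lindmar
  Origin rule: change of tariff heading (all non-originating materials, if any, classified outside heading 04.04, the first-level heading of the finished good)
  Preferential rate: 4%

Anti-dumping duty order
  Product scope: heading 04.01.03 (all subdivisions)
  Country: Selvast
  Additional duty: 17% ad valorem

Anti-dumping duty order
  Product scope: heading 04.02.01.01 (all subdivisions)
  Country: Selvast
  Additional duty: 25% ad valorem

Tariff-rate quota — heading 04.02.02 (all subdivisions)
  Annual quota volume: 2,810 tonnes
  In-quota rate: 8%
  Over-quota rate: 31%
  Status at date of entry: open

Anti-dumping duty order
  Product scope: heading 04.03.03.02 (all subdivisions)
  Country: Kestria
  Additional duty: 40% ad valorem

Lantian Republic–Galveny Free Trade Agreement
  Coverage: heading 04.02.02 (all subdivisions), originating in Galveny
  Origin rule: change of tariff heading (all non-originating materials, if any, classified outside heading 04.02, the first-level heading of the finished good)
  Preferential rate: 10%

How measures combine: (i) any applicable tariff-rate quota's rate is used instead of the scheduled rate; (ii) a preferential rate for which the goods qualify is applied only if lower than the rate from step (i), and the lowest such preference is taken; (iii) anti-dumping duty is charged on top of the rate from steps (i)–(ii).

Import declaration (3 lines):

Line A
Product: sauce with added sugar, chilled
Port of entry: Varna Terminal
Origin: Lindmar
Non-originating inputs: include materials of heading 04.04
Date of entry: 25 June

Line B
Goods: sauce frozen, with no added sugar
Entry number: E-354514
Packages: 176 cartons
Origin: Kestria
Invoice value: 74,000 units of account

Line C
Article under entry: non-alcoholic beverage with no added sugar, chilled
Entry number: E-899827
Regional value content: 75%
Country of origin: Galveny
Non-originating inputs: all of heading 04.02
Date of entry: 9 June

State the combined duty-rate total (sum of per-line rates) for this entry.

Line A: sauce → 04.04; chilled → 04.04.01; with added sugar → 04.04.01.02. Scheduled 23%. Lindmar agreement on 04.04.01: CTH not met. → 23%.
Line B: sauce → 04.04; frozen → 04.04.02; with no added sugar → 04.04.02.02. Scheduled 4%. No special measure applies. → 4%.
Line C: non-alcoholic beverage → 04.01; chilled → 04.01.03; with no added sugar → 04.01.03.01. Scheduled 14%. Galveny agreement on 04.04: 04.01.03.01 not covered; Galveny agreement on 04.02.02: 04.01.03.01 not covered. → 14%.
Sum: 23% + 4% + 14% = 41%.

41%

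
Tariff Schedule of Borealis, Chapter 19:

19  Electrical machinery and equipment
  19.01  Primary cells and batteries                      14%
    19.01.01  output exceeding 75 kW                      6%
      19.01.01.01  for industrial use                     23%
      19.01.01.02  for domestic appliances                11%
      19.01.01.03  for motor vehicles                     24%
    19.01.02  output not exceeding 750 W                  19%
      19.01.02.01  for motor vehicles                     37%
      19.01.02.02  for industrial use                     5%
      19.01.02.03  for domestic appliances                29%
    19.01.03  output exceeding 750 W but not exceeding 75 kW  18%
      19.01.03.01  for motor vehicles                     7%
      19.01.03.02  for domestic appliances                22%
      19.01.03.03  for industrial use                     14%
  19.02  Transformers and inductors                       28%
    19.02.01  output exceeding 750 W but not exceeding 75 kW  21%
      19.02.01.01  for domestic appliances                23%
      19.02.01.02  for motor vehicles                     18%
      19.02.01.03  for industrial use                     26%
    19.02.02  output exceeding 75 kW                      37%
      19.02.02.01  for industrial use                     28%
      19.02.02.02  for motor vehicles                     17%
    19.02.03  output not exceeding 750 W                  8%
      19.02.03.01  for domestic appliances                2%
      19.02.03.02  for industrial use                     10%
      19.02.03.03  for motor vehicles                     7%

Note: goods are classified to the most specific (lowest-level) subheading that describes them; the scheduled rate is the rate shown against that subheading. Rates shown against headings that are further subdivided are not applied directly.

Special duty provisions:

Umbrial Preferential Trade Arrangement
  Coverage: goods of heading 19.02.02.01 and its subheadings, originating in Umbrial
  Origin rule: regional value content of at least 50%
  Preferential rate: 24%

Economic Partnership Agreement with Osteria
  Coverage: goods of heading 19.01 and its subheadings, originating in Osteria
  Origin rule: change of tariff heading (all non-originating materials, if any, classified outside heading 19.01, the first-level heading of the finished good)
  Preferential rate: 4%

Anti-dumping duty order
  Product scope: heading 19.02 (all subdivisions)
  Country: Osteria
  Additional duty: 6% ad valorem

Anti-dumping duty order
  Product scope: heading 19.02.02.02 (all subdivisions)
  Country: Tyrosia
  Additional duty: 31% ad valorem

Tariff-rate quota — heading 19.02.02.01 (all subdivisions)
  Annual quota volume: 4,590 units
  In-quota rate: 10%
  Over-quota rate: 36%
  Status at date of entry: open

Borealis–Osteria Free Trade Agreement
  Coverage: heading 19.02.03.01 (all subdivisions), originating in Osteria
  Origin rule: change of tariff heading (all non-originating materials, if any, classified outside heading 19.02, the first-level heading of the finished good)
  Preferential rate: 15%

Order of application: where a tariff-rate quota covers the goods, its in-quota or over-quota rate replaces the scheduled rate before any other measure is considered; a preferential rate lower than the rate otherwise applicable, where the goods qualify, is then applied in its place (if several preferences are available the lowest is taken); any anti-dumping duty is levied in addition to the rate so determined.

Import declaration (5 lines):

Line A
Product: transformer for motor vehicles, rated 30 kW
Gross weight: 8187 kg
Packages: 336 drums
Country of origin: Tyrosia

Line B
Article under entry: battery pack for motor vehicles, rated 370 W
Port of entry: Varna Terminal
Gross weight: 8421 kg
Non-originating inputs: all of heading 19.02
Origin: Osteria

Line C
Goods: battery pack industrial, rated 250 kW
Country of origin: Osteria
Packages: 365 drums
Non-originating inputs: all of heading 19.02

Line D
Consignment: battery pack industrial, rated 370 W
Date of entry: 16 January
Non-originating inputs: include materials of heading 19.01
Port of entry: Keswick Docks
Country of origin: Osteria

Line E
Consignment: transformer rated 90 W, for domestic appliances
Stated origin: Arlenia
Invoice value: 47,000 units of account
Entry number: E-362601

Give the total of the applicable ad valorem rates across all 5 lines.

33%

Line A: transformer → 19.02; rated 30 kW → 19.02.01; for motor vehicles → 19.02.01.02. Scheduled 18%. No special measure applies. → 18%.
Line B: battery pack → 19.01; rated 370 W → 19.01.02; for motor vehicles → 19.01.02.01. Scheduled 37%. Osteria agreement on 19.01: CTH met → 4% available; Osteria agreement on 19.02.03.01: 19.01.02.01 not covered; preferential 4%. → 4%.
Line C: battery pack → 19.01; rated 250 kW → 19.01.01; industrial → 19.01.01.01. Scheduled 23%. Osteria agreement on 19.01: CTH met → 4% available; Osteria agreement on 19.02.03.01: 19.01.01.01 not covered; preferential 4%. → 4%.
Line D: battery pack → 19.01; rated 370 W → 19.01.02; industrial → 19.01.02.02. Scheduled 5%. Osteria agreement on 19.01: CTH not met; Osteria agreement on 19.02.03.01: 19.01.02.02 not covered. → 5%.
Line E: transformer → 19.02; rated 90 W → 19.02.03; for domestic appliances → 19.02.03.01. Scheduled 2%. No special measure applies. → 2%.
Sum: 18% + 4% + 4% + 5% + 2% = 33%.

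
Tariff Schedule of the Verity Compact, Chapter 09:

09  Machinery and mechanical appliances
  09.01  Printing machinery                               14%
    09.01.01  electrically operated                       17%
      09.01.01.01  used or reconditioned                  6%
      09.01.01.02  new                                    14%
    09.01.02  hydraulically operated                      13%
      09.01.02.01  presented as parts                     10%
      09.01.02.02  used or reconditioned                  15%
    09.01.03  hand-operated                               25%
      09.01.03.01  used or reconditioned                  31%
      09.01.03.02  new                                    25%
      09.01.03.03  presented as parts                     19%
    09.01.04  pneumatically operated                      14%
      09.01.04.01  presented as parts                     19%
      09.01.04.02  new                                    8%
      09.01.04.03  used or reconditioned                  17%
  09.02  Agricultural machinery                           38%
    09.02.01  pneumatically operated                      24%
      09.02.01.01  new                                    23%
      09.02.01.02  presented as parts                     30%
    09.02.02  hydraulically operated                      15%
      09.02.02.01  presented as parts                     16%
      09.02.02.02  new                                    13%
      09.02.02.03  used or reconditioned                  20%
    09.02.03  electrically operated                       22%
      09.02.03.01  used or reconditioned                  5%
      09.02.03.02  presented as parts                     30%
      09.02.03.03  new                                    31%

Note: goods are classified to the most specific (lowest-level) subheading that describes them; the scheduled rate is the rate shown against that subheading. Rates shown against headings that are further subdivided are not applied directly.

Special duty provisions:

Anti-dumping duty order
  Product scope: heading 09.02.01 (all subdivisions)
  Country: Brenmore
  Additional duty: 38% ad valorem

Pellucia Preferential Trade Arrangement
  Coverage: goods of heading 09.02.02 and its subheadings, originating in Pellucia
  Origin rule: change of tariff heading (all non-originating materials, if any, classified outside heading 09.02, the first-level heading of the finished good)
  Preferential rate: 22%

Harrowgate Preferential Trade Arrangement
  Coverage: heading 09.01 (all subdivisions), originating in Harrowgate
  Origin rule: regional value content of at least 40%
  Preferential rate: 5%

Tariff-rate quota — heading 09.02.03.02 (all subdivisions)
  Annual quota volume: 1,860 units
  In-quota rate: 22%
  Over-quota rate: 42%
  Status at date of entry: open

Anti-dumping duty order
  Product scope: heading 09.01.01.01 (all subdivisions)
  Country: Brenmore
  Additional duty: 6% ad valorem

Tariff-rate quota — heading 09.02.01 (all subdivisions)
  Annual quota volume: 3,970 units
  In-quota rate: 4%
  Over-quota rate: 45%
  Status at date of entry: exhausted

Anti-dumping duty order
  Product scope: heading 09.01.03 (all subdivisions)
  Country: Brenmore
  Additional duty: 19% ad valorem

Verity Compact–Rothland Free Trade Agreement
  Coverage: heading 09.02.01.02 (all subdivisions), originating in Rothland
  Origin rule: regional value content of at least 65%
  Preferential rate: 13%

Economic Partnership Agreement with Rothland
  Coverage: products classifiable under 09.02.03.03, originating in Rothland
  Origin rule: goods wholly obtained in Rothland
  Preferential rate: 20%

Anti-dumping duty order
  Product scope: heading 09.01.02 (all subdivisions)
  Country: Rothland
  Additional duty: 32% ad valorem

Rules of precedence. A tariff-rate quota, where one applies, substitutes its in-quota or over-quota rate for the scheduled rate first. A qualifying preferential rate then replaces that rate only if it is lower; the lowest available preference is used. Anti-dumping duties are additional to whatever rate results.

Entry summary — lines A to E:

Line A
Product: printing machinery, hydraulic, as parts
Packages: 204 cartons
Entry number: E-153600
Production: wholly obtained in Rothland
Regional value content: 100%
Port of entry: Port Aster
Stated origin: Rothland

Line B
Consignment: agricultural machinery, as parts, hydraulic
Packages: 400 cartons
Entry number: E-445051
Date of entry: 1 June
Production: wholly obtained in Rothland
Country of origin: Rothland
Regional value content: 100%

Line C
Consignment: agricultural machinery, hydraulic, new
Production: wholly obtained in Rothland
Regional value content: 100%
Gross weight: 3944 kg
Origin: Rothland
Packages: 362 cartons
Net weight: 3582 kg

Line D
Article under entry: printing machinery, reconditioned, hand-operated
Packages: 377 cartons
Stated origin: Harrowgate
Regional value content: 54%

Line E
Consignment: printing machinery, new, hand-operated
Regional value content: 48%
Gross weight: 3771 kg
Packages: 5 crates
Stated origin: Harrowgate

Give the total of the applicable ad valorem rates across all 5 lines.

Line A: printing → 09.01; hydraulic → 09.01.02; as parts → 09.01.02.01. Scheduled 10%. Rothland agreement on 09.02.01.02: 09.01.02.01 not covered; Rothland agreement on 09.02.03.03: 09.01.02.01 not covered; anti-dumping (Rothland, 09.01.02): +32%; total 10% + 32% = 42%. → 42%.
Line B: agricultural → 09.02; hydraulic → 09.02.02; as parts → 09.02.02.01. Scheduled 16%. Rothland agreement on 09.02.01.02: 09.02.02.01 not covered; Rothland agreement on 09.02.03.03: 09.02.02.01 not covered. → 16%.
Line C: agricultural → 09.02; hydraulic → 09.02.02; new → 09.02.02.02. Scheduled 13%. Rothland agreement on 09.02.01.02: 09.02.02.02 not covered; Rothland agreement on 09.02.03.03: 09.02.02.02 not covered. → 13%.
Line D: printing → 09.01; hand-operated → 09.01.03; reconditioned → 09.01.03.01. Scheduled 31%. Harrowgate agreement on 09.01: RVC ≥ 40% → 5% available; preferential 5%. → 5%.
Line E: printing → 09.01; hand-operated → 09.01.03; new → 09.01.03.02. Scheduled 25%. Harrowgate agreement on 09.01: RVC ≥ 40% → 5% available; preferential 5%. → 5%.
Sum: 42% + 16% + 13% + 5% + 5% = 81%.

81%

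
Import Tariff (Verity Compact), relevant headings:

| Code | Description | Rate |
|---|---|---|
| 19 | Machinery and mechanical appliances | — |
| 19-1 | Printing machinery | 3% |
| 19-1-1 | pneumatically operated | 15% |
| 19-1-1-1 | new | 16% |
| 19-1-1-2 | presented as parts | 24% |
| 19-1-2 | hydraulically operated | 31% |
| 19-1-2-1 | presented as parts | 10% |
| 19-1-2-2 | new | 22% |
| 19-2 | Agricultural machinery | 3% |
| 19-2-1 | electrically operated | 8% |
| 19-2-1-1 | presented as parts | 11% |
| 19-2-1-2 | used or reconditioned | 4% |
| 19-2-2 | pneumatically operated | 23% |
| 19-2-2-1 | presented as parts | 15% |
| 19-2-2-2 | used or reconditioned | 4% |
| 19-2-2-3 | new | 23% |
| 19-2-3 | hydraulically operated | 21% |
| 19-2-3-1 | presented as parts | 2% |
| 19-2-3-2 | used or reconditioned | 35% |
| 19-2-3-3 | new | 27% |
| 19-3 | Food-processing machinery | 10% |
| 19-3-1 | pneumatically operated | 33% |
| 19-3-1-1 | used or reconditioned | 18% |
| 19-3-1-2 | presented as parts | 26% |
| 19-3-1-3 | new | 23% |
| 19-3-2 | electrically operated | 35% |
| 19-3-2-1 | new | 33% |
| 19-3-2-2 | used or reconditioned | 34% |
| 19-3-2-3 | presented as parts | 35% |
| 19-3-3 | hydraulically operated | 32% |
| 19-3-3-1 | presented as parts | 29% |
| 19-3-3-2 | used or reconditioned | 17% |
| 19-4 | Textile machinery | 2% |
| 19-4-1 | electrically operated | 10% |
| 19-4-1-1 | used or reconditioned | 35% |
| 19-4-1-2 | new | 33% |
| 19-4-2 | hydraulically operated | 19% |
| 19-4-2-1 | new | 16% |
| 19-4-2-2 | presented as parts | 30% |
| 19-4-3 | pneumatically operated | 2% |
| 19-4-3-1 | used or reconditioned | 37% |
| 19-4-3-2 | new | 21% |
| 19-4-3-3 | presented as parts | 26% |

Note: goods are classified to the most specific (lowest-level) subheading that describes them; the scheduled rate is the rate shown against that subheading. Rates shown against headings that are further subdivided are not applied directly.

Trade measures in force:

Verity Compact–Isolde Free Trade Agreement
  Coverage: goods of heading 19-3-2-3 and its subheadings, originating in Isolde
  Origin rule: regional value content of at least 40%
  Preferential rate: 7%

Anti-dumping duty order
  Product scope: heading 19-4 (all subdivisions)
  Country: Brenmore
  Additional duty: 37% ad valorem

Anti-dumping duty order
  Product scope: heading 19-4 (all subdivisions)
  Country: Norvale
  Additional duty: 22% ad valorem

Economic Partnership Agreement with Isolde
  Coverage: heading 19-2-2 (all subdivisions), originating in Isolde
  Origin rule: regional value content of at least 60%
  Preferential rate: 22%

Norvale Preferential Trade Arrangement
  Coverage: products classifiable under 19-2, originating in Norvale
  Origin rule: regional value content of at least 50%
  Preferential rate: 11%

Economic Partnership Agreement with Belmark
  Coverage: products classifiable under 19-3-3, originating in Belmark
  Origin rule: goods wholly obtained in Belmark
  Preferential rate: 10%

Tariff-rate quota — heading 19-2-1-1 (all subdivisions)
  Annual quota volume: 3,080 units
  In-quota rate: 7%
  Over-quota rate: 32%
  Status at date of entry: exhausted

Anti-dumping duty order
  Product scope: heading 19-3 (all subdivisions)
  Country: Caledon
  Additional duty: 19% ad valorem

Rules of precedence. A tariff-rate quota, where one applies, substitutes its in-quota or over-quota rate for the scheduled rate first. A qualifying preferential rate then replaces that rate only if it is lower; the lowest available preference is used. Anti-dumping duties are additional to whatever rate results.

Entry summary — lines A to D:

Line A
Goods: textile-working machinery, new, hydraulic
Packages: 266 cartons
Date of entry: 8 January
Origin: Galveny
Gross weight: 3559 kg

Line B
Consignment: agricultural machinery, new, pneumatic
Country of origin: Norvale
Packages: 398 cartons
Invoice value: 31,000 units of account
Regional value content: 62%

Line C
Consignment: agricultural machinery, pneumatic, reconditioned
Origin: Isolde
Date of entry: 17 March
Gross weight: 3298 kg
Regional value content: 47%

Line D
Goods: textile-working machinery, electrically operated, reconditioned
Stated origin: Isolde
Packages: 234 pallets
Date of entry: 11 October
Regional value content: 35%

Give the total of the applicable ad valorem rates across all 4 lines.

Line A: textile-working → 19-4; hydraulic → 19-4-2; new → 19-4-2-1. Scheduled 16%. No special measure applies. → 16%.
Line B: agricultural → 19-2; pneumatic → 19-2-2; new → 19-2-2-3. Scheduled 23%. Norvale agreement on 19-2: RVC ≥ 50% → 11% available; preferential 11%. → 11%.
Line C: agricultural → 19-2; pneumatic → 19-2-2; reconditioned → 19-2-2-2. Scheduled 4%. Isolde agreement on 19-3-2-3: 19-2-2-2 not covered; Isolde agreement on 19-2-2: RVC < 60%. → 4%.
Line D: textile-working → 19-4; electrically operated → 19-4-1; reconditioned → 19-4-1-1. Scheduled 35%. Isolde agreement on 19-3-2-3: 19-4-1-1 not covered; Isolde agreement on 19-2-2: 19-4-1-1 not covered. → 35%.
Sum: 16% + 11% + 4% + 35% = 66%.

66%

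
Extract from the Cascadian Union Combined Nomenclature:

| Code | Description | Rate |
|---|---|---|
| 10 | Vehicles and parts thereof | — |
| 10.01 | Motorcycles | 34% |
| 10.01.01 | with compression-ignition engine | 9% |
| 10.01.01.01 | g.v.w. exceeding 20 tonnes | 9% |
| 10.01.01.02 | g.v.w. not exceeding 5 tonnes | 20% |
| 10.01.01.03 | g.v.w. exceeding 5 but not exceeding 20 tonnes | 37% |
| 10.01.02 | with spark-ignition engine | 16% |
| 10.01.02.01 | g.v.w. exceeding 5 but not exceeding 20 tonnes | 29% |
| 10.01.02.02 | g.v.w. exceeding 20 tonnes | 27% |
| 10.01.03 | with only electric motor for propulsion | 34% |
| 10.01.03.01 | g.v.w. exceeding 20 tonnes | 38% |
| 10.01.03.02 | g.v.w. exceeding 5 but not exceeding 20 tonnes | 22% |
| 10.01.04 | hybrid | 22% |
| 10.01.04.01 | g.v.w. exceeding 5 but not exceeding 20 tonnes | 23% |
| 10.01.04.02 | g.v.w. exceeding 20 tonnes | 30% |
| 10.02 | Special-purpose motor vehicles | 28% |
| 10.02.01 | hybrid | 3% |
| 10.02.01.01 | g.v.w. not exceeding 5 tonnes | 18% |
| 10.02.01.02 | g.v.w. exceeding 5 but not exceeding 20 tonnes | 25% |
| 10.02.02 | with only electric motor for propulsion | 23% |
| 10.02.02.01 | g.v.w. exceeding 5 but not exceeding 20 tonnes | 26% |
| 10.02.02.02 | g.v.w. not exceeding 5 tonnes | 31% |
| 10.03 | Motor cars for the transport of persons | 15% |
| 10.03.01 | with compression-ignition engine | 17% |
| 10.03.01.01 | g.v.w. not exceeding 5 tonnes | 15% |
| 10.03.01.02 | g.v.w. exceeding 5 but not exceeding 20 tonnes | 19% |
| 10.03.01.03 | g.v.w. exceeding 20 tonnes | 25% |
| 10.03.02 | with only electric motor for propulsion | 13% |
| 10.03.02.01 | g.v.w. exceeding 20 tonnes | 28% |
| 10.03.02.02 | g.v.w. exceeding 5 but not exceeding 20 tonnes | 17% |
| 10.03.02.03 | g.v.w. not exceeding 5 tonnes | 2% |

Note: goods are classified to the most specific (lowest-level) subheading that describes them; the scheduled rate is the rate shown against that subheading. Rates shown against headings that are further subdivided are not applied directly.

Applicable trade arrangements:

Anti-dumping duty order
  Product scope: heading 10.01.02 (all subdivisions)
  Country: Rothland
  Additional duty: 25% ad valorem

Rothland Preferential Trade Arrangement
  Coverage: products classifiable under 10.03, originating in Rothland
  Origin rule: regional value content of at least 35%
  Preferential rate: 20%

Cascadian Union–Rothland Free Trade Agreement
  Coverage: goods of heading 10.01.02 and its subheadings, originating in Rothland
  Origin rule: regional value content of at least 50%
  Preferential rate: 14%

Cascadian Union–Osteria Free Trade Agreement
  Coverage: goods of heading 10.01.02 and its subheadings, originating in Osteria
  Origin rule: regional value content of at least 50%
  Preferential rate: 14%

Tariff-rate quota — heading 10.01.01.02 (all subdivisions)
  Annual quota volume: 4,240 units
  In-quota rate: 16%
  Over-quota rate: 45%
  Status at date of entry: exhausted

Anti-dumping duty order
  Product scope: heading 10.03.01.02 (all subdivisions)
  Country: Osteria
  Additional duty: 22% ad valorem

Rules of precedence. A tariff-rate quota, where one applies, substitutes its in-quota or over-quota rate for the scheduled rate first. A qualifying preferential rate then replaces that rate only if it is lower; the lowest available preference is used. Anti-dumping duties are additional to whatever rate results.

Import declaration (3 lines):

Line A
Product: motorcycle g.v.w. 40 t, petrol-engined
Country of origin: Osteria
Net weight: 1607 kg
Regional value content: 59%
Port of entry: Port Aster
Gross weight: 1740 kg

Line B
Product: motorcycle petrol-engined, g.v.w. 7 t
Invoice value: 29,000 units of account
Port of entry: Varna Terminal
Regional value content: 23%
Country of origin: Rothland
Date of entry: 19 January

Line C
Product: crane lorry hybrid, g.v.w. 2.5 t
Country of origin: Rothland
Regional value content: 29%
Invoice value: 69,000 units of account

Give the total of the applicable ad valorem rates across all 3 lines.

Line A: motorcycle → 10.01; petrol-engined → 10.01.02; g.v.w. 40 t → 10.01.02.02. Scheduled 27%. Osteria agreement on 10.01.02: RVC ≥ 50% → 14% available; preferential 14%. → 14%.
Line B: motorcycle → 10.01; petrol-engined → 10.01.02; g.v.w. 7 t → 10.01.02.01. Scheduled 29%. Rothland agreement on 10.03: 10.01.02.01 not covered; Rothland agreement on 10.01.02: RVC < 50%; anti-dumping (Rothland, 10.01.02): +25%; total 29% + 25% = 54%. → 54%.
Line C: crane lorry → 10.02; hybrid → 10.02.01; g.v.w. 2.5 t → 10.02.01.01. Scheduled 18%. Rothland agreement on 10.03: 10.02.01.01 not covered; Rothland agreement on 10.01.02: 10.02.01.01 not covered. → 18%.
Sum: 14% + 54% + 18% = 86%.

86%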